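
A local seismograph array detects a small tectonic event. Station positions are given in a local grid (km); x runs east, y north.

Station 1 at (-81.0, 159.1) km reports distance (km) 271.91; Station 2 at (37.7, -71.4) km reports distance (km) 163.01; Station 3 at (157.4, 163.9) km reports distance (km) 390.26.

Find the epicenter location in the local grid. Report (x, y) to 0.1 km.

(-120.7, -109.9)

Circle about each station: (x + 81.0)² + (y − 159.1)² = 271.91²; (x − 37.7)² + (y + 71.4)² = 163.01²; (x − 157.4)² + (y − 163.9)² = 390.26².
Subtracting pairs of circle equations eliminates x²+y² and gives linear equations (the radical axes):
237.4 x − 461.0 y = 22008.23
476.8 x + 9.6 y = -58603.66
Solving the 2×2 system: x ≈ -120.7, y ≈ -109.9 km.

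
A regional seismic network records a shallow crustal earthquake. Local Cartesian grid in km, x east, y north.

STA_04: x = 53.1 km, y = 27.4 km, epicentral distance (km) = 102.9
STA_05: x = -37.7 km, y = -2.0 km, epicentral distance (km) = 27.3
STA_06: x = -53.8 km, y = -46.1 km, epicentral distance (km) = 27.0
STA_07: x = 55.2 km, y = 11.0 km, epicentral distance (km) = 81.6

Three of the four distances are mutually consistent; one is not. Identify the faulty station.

Solve using three stations at a time. Using STA_04, STA_05, STA_06 (subtract circle equations pairwise → linear system) gives (x, y) ≈ (-33.0, -28.9).
Distances from that point to each station vs reported:
  STA_04: calculated 102.9 vs reported 102.9 → residual 0.0 km
  STA_05: calculated 27.3 vs reported 27.3 → residual 0.0 km
  STA_06: calculated 27.0 vs reported 27.0 → residual 0.0 km
  STA_07: calculated 96.8 vs reported 81.6 → residual 15.2 km
STA_04, STA_05, STA_06 are mutually consistent (residuals ≈ 0); STA_07 is off by 15.2 km.

STA_07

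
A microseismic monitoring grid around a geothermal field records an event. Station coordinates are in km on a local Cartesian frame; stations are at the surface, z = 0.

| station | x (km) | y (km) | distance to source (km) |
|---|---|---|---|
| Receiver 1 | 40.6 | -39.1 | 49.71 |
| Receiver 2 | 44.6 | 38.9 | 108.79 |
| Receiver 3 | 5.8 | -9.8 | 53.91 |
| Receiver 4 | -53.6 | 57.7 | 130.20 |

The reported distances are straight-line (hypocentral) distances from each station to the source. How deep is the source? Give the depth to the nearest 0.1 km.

Each station gives a sphere (x−x_i)² + (y−y_i)² + z² = d_i² (stations at z=0).
Subtracting the Receiver 1 sphere from Receiver 2 and Receiver 3: z² cancels, leaving linear equations in x and y:
8.0 x + 156.0 y = -9038.98
-69.6 x + 58.6 y = -3482.69
Solving: x ≈ 1.202, y ≈ -58.004 km (keep extra digits for the depth step; rounded: 1.2, -58.0).
Then from the Receiver 1 sphere: z² = 49.71² − (x − 40.6)² − (y + 39.1)² with x = 1.202, y = -58.004, so z ≈ 23.696 ≈ 23.7 km.

z ≈ 23.7 km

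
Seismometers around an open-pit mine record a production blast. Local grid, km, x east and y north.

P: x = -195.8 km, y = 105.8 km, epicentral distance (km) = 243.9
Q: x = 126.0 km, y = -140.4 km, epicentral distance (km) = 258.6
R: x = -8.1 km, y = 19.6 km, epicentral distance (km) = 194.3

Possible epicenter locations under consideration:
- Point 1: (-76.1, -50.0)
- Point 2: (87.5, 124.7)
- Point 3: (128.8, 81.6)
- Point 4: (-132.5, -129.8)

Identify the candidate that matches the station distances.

Point 4

For each candidate, compare |candidate − station| to the reported distance:
Point 1: residuals P 47.4, Q 37.2, R 97.0 → max 97.0 km
Point 2: residuals P 40.0, Q 9.3, R 52.2 → max 52.2 km
Point 3: residuals P 81.6, Q 36.6, R 44.0 → max 81.6 km
Point 4: residuals P 0.1, Q 0.1, R 0.1 → max 0.1 km
Only Point 4 has all residuals ≈ 0.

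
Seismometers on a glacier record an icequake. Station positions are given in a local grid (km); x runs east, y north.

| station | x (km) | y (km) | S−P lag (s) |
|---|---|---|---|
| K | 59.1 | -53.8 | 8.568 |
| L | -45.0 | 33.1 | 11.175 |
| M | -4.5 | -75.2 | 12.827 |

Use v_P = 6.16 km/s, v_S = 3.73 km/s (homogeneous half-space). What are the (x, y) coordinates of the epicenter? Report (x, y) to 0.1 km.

Distance from S−P lag: d = Δt · v_P v_S / (v_P − v_S) = Δt · (6.16·3.73)/(6.16−3.73) ≈ 9.4555·Δt.
So d_K = 81.01, d_L = 105.66, d_M = 121.29 km.
Circle about each station: (x − 59.1)² + (y + 53.8)² = 81.01²; (x + 45.0)² + (y − 33.1)² = 105.66²; (x + 4.5)² + (y + 75.2)² = 121.29².
Subtracting the K equation from the L and M equations removes the quadratic terms:
-208.2 x + 173.8 y = -7868.06
-127.2 x − 42.8 y = -8860.60
Solving the 2×2 system: x ≈ 60.5, y ≈ 27.2 km.
Check against K (with the unrounded x, y): √((x − 59.1)²+(y + 53.8)²) = 81.02 ≈ 81.01 km. ✓

(60.5, 27.2)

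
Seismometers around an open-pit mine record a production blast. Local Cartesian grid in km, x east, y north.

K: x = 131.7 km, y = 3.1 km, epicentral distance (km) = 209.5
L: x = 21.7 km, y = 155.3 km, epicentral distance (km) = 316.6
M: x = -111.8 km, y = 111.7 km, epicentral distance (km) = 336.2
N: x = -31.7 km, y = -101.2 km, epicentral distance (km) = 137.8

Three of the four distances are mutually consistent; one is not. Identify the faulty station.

K

Solve using three stations at a time. Using L, M, N (subtract circle equations pairwise → linear system) gives (x, y) ≈ (96.2, -152.4).
Distances from that point to each station vs reported:
  K: calculated 159.5 vs reported 209.5 → residual 50.0 km
  L: calculated 316.6 vs reported 316.6 → residual 0.0 km
  M: calculated 336.2 vs reported 336.2 → residual 0.0 km
  N: calculated 137.8 vs reported 137.8 → residual 0.0 km
L, M, N are mutually consistent (residuals ≈ 0); K is off by 50.0 km.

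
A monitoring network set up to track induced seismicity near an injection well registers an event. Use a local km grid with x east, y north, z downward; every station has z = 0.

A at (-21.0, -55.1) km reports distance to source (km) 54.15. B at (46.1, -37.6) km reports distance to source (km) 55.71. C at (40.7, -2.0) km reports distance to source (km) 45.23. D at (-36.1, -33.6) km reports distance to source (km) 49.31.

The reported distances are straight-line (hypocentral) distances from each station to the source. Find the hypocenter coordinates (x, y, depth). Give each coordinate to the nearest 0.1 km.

(2.1, -11.2, 21.7)

Each station gives a sphere (x−x_i)² + (y−y_i)² + z² = d_i² (stations at z=0).
Subtracting the A sphere from B and C: z² cancels, leaving linear equations in x and y:
134.2 x + 35.0 y = -109.42
123.4 x + 106.2 y = -930.05
Solving: x ≈ 2.107, y ≈ -11.206 km (keep extra digits for the depth step; rounded: 2.1, -11.2).
Then from the A sphere: z² = 54.15² − (x + 21.0)² − (y + 55.1)² with x = 2.107, y = -11.206, so z ≈ 21.716 ≈ 21.7 km.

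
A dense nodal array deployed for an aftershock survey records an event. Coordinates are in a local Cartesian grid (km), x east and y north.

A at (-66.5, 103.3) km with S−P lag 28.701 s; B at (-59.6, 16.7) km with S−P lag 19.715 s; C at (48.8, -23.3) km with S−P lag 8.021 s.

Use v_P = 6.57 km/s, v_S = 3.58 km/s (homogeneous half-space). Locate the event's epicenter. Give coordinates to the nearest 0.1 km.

Distance from S−P lag: d = Δt · v_P v_S / (v_P − v_S) = Δt · (6.57·3.58)/(6.57−3.58) ≈ 7.8664·Δt.
So d_A = 225.77, d_B = 155.09, d_C = 63.10 km.
Circle about each station: (x + 66.5)² + (y − 103.3)² = 225.77²; (x + 59.6)² + (y − 16.7)² = 155.09²; (x − 48.8)² + (y + 23.3)² = 63.10².
Subtracting pairs of circle equations eliminates x²+y² and gives linear equations (the radical axes):
13.8 x − 173.2 y = 15657.09
230.6 x − 253.2 y = 34821.67
Solving the 2×2 system: x ≈ 56.7, y ≈ -85.9 km.
Check against A (with the unrounded x, y): √((x + 66.5)²+(y − 103.3)²) = 225.76 ≈ 225.77 km. ✓

(56.7, -85.9)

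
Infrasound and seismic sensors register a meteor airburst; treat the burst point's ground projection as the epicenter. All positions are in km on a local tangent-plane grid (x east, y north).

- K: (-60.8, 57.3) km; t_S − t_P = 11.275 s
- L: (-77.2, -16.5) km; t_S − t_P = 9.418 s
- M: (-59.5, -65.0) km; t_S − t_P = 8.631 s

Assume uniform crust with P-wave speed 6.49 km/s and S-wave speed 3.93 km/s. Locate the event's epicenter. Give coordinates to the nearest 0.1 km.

Distance from S−P lag: d = Δt · v_P v_S / (v_P − v_S) = Δt · (6.49·3.93)/(6.49−3.93) ≈ 9.9632·Δt.
So d_K = 112.33, d_L = 93.83, d_M = 85.99 km.
Circle about each station: (x + 60.8)² + (y − 57.3)² = 112.33²; (x + 77.2)² + (y + 16.5)² = 93.83²; (x + 59.5)² + (y + 65.0)² = 85.99².
Subtracting the K equation from the L and M equations removes the quadratic terms:
-32.8 x − 147.6 y = 3066.12
2.6 x − 244.6 y = 6009.07
Solving the 2×2 system: x ≈ 16.3, y ≈ -24.4 km.

16.3 km east, -24.4 km north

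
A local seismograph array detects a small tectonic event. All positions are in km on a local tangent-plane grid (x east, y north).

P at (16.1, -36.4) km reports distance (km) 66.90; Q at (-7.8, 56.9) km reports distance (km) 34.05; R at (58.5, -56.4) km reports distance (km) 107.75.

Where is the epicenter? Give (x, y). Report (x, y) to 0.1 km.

Circle about each station: (x − 16.1)² + (y + 36.4)² = 66.90²; (x + 7.8)² + (y − 56.9)² = 34.05²; (x − 58.5)² + (y + 56.4)² = 107.75².
Subtracting pairs of circle equations eliminates x²+y² and gives linear equations (the radical axes):
-47.8 x + 186.6 y = 5030.49
84.8 x − 40.0 y = -2115.41
Solving the 2×2 system: x ≈ -13.9, y ≈ 23.4 km.

-13.9 km east, 23.4 km north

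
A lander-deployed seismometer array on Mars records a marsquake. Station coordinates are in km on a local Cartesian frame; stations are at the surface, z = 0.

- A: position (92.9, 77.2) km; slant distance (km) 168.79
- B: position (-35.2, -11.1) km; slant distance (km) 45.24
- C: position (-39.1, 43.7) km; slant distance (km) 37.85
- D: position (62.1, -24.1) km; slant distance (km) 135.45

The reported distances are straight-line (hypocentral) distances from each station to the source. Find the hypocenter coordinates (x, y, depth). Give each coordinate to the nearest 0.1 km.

Each station gives a sphere (x−x_i)² + (y−y_i)² + z² = d_i² (stations at z=0).
Subtracting the A sphere from B and C: z² cancels, leaving linear equations in x and y:
-256.2 x − 176.6 y = 13215.41
-264.0 x − 67.0 y = 15905.69
Solving: x ≈ -65.299, y ≈ 19.899 km (keep extra digits for the depth step; rounded: -65.3, 19.9).
Then from the A sphere: z² = 168.79² − (x − 92.9)² − (y − 77.2)² with x = -65.299, y = 19.899, so z ≈ 13.407 ≈ 13.4 km.

x ≈ -65.3 km, y ≈ 19.9 km, depth ≈ 13.4 km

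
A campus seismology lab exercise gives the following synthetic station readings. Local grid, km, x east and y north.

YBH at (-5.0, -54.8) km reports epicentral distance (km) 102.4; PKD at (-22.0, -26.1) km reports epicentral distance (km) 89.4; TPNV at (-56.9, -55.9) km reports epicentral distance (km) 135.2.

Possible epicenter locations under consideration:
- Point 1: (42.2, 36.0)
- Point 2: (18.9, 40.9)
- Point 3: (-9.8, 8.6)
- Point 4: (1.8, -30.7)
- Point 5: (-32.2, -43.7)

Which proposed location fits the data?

For each candidate, compare |candidate − station| to the reported distance:
Point 1: residuals YBH 0.1, PKD 0.1, TPNV 0.0 → max 0.1 km
Point 2: residuals YBH 3.8, PKD 10.9, TPNV 12.3 → max 12.3 km
Point 3: residuals YBH 38.8, PKD 52.6, TPNV 55.3 → max 55.3 km
Point 4: residuals YBH 77.4, PKD 65.2, TPNV 71.3 → max 77.4 km
Point 5: residuals YBH 73.0, PKD 69.1, TPNV 107.7 → max 107.7 km
Only Point 1 has all residuals ≈ 0.

Point 1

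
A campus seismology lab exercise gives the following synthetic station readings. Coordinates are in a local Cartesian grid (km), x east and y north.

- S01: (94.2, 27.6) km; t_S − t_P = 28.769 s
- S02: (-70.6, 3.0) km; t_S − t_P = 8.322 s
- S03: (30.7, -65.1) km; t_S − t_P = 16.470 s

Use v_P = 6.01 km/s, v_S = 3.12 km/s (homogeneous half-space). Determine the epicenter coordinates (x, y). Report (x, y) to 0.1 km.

Distance from S−P lag: d = Δt · v_P v_S / (v_P − v_S) = Δt · (6.01·3.12)/(6.01−3.12) ≈ 6.4883·Δt.
So d_S01 = 186.66, d_S02 = 54.00, d_S03 = 106.86 km.
Circle about each station: (x − 94.2)² + (y − 27.6)² = 186.66²; (x + 70.6)² + (y − 3.0)² = 54.00²; (x − 30.7)² + (y + 65.1)² = 106.86².
Subtracting the S01 equation from the S02 and S03 equations removes the quadratic terms:
-329.6 x − 49.2 y = 27283.92
-127.0 x − 185.4 y = 18968.00
Solving the 2×2 system: x ≈ -75.2, y ≈ -50.8 km.

(-75.2, -50.8)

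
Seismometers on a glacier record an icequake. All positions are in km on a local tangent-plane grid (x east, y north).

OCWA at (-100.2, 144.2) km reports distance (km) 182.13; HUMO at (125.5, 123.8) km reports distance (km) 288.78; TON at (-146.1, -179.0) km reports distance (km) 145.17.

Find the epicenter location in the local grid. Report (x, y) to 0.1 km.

x ≈ -114.1 km, y ≈ -37.4 km

Circle about each station: (x + 100.2)² + (y − 144.2)² = 182.13²; (x − 125.5)² + (y − 123.8)² = 288.78²; (x + 146.1)² + (y + 179.0)² = 145.17².
Subtracting pairs of circle equations eliminates x²+y² and gives linear equations (the radical axes):
451.4 x − 40.8 y = -49979.54
-91.8 x − 646.4 y = 34649.54
Solving the 2×2 system: x ≈ -114.1, y ≈ -37.4 km.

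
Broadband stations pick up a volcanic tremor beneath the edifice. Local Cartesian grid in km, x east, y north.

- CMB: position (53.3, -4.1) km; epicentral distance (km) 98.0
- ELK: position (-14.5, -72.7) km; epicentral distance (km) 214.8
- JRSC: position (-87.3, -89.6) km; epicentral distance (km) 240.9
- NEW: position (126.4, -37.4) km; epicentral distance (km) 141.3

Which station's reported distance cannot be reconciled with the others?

ELK

Solve using three stations at a time. Using CMB, JRSC, NEW (subtract circle equations pairwise → linear system) gives (x, y) ≈ (70.5, 92.4).
Distances from that point to each station vs reported:
  CMB: calculated 98.0 vs reported 98.0 → residual 0.0 km
  ELK: calculated 185.7 vs reported 214.8 → residual 29.1 km
  JRSC: calculated 240.9 vs reported 240.9 → residual 0.0 km
  NEW: calculated 141.3 vs reported 141.3 → residual 0.0 km
CMB, JRSC, NEW are mutually consistent (residuals ≈ 0); ELK is off by 29.1 km.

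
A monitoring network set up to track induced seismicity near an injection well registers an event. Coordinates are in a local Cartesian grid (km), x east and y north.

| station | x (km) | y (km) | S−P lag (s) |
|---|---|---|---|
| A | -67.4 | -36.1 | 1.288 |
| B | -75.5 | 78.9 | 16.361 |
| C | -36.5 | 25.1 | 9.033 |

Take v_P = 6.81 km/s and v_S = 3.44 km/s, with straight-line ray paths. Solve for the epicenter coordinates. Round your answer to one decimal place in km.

Distance from S−P lag: d = Δt · v_P v_S / (v_P − v_S) = Δt · (6.81·3.44)/(6.81−3.44) ≈ 6.9515·Δt.
So d_A = 8.95, d_B = 113.73, d_C = 62.79 km.
Circle about each station: (x + 67.4)² + (y + 36.1)² = 8.95²; (x + 75.5)² + (y − 78.9)² = 113.73²; (x + 36.5)² + (y − 25.1)² = 62.79².
Subtracting pairs of circle equations eliminates x²+y² and gives linear equations (the radical axes):
-16.2 x + 230.0 y = -6774.92
61.8 x + 122.4 y = -7746.19
Solving the 2×2 system: x ≈ -58.8, y ≈ -33.6 km.
Check against A (with the unrounded x, y): √((x + 67.4)²+(y + 36.1)²) = 8.96 ≈ 8.95 km. ✓

(-58.8, -33.6)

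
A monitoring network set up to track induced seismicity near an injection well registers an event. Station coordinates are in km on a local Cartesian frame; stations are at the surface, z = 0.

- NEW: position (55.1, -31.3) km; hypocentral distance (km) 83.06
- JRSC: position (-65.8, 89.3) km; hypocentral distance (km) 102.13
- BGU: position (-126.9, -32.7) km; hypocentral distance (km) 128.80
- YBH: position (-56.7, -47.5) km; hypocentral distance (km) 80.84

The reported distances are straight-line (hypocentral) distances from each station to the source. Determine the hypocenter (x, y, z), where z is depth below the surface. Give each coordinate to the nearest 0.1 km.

Each station gives a sphere (x−x_i)² + (y−y_i)² + z² = d_i² (stations at z=0).
Subtracting the NEW sphere from JRSC and BGU: z² cancels, leaving linear equations in x and y:
-241.8 x + 241.2 y = 4756.86
-364.0 x − 2.8 y = 3466.72
Solving: x ≈ -9.602, y ≈ 10.096 km (keep extra digits for the depth step; rounded: -9.6, 10.1).
Then from the NEW sphere: z² = 83.06² − (x − 55.1)² − (y + 31.3)² with x = -9.602, y = 10.096, so z ≈ 31.607 ≈ 31.6 km.
Check against YBH (with the unrounded solution): distance 80.84 ≈ 80.84 km. ✓

x ≈ -9.6 km, y ≈ 10.1 km, depth ≈ 31.6 km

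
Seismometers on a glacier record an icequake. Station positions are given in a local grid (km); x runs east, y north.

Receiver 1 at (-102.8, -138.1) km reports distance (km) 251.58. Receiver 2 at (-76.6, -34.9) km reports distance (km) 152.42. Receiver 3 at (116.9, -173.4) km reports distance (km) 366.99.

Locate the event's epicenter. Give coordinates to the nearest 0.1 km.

Circle about each station: (x + 102.8)² + (y + 138.1)² = 251.58²; (x + 76.6)² + (y + 34.9)² = 152.42²; (x − 116.9)² + (y + 173.4)² = 366.99².
Subtracting the Receiver 1 equation from the Receiver 2 and Receiver 3 equations removes the quadratic terms:
52.4 x + 206.4 y = 17506.76
439.4 x − 70.6 y = -57295.44
Solving the 2×2 system: x ≈ -112.2, y ≈ 113.3 km.

x ≈ -112.2 km, y ≈ 113.3 km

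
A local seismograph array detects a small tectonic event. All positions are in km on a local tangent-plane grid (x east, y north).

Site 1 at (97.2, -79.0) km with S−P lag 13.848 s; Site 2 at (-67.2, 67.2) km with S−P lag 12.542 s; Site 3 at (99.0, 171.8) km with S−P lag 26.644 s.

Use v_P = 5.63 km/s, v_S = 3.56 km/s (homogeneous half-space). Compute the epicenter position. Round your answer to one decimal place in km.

Distance from S−P lag: d = Δt · v_P v_S / (v_P − v_S) = Δt · (5.63·3.56)/(5.63−3.56) ≈ 9.6825·Δt.
So d_Site 1 = 134.08, d_Site 2 = 121.44, d_Site 3 = 257.98 km.
Circle about each station: (x − 97.2)² + (y + 79.0)² = 134.08²; (x + 67.2)² + (y − 67.2)² = 121.44²; (x − 99.0)² + (y − 171.8)² = 257.98².
Subtracting the Site 1 equation from the Site 2 and Site 3 equations removes the quadratic terms:
-328.8 x + 292.4 y = -3427.39
3.6 x + 501.6 y = -24948.83
Solving the 2×2 system: x ≈ -33.6, y ≈ -49.5 km.
Check against Site 1 (with the unrounded x, y): √((x − 97.2)²+(y + 79.0)²) = 134.08 ≈ 134.08 km. ✓

x ≈ -33.6 km, y ≈ -49.5 km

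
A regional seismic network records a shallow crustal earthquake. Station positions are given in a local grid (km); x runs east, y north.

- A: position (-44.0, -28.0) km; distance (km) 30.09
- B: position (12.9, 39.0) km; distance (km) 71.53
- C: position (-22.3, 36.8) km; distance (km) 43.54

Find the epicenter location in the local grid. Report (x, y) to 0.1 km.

-48.2 km east, 1.8 km north

Circle about each station: (x + 44.0)² + (y + 28.0)² = 30.09²; (x − 12.9)² + (y − 39.0)² = 71.53²; (x + 22.3)² + (y − 36.8)² = 43.54².
Subtracting pairs of circle equations eliminates x²+y² and gives linear equations (the radical axes):
113.8 x + 134.0 y = -5243.72
43.4 x + 129.6 y = -1858.79
Solving the 2×2 system: x ≈ -48.2, y ≈ 1.8 km.
Check against A (with the unrounded x, y): √((x + 44.0)²+(y + 28.0)²) = 30.09 ≈ 30.09 km. ✓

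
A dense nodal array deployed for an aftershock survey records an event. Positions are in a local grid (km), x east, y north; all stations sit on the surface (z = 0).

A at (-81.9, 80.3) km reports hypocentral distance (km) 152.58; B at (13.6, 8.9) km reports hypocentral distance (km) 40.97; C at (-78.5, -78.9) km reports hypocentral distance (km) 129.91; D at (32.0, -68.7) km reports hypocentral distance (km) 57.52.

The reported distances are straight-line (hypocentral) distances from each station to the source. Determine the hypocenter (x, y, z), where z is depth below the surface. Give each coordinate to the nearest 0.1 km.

x ≈ 32.9 km, y ≈ -17.0 km, depth ≈ 25.2 km

Each station gives a sphere (x−x_i)² + (y−y_i)² + z² = d_i² (stations at z=0).
Subtracting the A sphere from B and C: z² cancels, leaving linear equations in x and y:
191.0 x − 142.8 y = 8710.59
6.8 x − 318.4 y = 5635.81
Solving: x ≈ 32.897, y ≈ -16.998 km (keep extra digits for the depth step; rounded: 32.9, -17.0).
Then from the A sphere: z² = 152.58² − (x + 81.9)² − (y − 80.3)² with x = 32.897, y = -16.998, so z ≈ 25.207 ≈ 25.2 km.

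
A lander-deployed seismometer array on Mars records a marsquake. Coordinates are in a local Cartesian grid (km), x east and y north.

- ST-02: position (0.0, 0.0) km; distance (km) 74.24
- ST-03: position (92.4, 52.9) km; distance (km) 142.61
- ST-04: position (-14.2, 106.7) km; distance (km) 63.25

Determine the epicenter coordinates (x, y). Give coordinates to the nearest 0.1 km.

Circle about each station: x² + y² = 74.24²; (x − 92.4)² + (y − 52.9)² = 142.61²; (x + 14.2)² + (y − 106.7)² = 63.25².
Subtracting pairs of circle equations eliminates x²+y² and gives linear equations (the radical axes):
184.8 x + 105.8 y = -3489.86
-28.4 x + 213.4 y = 13097.55
Solving the 2×2 system: x ≈ -50.2, y ≈ 54.7 km.

x ≈ -50.2 km, y ≈ 54.7 km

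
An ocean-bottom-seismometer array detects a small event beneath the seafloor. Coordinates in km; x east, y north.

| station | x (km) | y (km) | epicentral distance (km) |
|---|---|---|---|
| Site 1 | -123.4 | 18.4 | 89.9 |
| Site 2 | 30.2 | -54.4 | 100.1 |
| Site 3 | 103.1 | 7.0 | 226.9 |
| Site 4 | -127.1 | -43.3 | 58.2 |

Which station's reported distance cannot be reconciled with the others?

Site 3

Solve using three stations at a time. Using Site 1, Site 2, Site 4 (subtract circle equations pairwise → linear system) gives (x, y) ≈ (-69.9, -53.8).
Distances from that point to each station vs reported:
  Site 1: calculated 89.9 vs reported 89.9 → residual 0.0 km
  Site 2: calculated 100.1 vs reported 100.1 → residual 0.0 km
  Site 3: calculated 183.4 vs reported 226.9 → residual 43.5 km
  Site 4: calculated 58.2 vs reported 58.2 → residual 0.0 km
Site 1, Site 2, Site 4 are mutually consistent (residuals ≈ 0); Site 3 is off by 43.5 km.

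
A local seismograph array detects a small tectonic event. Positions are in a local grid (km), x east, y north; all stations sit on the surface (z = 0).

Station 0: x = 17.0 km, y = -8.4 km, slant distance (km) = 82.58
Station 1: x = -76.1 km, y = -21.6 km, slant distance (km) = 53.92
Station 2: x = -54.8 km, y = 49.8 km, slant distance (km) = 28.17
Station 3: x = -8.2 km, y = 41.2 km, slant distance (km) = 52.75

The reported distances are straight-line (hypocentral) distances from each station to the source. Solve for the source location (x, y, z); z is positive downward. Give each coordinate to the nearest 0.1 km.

Each station gives a sphere (x−x_i)² + (y−y_i)² + z² = d_i² (stations at z=0).
Subtracting the Station 0 sphere from Station 1 and Station 2: z² cancels, leaving linear equations in x and y:
-186.2 x − 26.4 y = 9810.30
-143.6 x + 116.4 y = 11149.43
Solving: x ≈ -56.402, y ≈ 26.203 km (keep extra digits for the depth step; rounded: -56.4, 26.2).
Then from the Station 0 sphere: z² = 82.58² − (x − 17.0)² − (y + 8.4)² with x = -56.402, y = 26.203, so z ≈ 15.305 ≈ 15.3 km.

(-56.4, 26.2, 15.3)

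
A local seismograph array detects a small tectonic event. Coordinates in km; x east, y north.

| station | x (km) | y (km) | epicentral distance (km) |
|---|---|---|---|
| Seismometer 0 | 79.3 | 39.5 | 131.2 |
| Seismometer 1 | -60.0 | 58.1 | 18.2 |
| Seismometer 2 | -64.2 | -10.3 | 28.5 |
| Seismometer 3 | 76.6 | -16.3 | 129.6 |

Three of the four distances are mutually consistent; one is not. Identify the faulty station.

Solve using three stations at a time. Using Seismometer 0, Seismometer 2, Seismometer 3 (subtract circle equations pairwise → linear system) gives (x, y) ≈ (-49.4, 14.0).
Distances from that point to each station vs reported:
  Seismometer 0: calculated 131.2 vs reported 131.2 → residual 0.0 km
  Seismometer 1: calculated 45.3 vs reported 18.2 → residual 27.1 km
  Seismometer 2: calculated 28.5 vs reported 28.5 → residual 0.0 km
  Seismometer 3: calculated 129.6 vs reported 129.6 → residual 0.0 km
Seismometer 0, Seismometer 2, Seismometer 3 are mutually consistent (residuals ≈ 0); Seismometer 1 is off by 27.1 km.

Seismometer 1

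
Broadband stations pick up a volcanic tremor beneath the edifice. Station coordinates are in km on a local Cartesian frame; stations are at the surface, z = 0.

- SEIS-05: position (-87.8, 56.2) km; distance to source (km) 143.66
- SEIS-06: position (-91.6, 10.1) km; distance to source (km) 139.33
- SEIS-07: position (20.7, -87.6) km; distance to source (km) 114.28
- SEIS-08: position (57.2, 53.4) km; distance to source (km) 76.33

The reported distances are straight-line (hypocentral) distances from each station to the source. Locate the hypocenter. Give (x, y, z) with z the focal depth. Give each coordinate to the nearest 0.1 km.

Each station gives a sphere (x−x_i)² + (y−y_i)² + z² = d_i² (stations at z=0).
Subtracting the SEIS-05 sphere from SEIS-06 and SEIS-07: z² cancels, leaving linear equations in x and y:
-7.6 x − 92.2 y = -1149.36
217.0 x − 287.6 y = 4813.25
Solving: x ≈ 34.891, y ≈ 9.590 km (keep extra digits for the depth step; rounded: 34.9, 9.6).
Then from the SEIS-05 sphere: z² = 143.66² − (x + 87.8)² − (y − 56.2)² with x = 34.891, y = 9.590, so z ≈ 58.418 ≈ 58.4 km.

(34.9, 9.6, 58.4)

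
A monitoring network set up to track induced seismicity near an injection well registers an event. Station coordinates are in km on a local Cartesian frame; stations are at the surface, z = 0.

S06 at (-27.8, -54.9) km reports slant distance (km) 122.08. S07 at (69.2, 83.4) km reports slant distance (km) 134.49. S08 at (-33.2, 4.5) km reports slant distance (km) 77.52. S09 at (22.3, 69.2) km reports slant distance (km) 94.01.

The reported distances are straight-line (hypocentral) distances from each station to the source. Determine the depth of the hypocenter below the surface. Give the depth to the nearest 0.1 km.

Each station gives a sphere (x−x_i)² + (y−y_i)² + z² = d_i² (stations at z=0).
Subtracting the S06 sphere from S07 and S08: z² cancels, leaving linear equations in x and y:
194.0 x + 276.6 y = 4773.32
-10.8 x + 118.8 y = 6229.82
Solving: x ≈ -44.406, y ≈ 48.403 km (keep extra digits for the depth step; rounded: -44.4, 48.4).
Then from the S06 sphere: z² = 122.08² − (x + 27.8)² − (y + 54.9)² with x = -44.406, y = 48.403, so z ≈ 62.899 ≈ 62.9 km.
Check against S09 (with the unrounded solution): distance 94.01 ≈ 94.01 km. ✓

62.9 km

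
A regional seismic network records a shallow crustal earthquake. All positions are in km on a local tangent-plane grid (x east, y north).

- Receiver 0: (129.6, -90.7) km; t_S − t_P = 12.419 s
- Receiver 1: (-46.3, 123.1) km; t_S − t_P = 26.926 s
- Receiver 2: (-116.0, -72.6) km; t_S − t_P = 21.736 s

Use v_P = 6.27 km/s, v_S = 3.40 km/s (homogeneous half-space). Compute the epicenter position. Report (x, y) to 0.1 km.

Distance from S−P lag: d = Δt · v_P v_S / (v_P − v_S) = Δt · (6.27·3.40)/(6.27−3.40) ≈ 7.4279·Δt.
So d_Receiver 0 = 92.25, d_Receiver 1 = 200.00, d_Receiver 2 = 161.45 km.
Circle about each station: (x − 129.6)² + (y + 90.7)² = 92.25²; (x + 46.3)² + (y − 123.1)² = 200.00²; (x + 116.0)² + (y + 72.6)² = 161.45².
Subtracting pairs of circle equations eliminates x²+y² and gives linear equations (the radical axes):
-351.8 x + 427.6 y = -39215.29
-491.2 x + 36.2 y = -23851.93
Solving the 2×2 system: x ≈ 44.5, y ≈ -55.1 km.

(44.5, -55.1)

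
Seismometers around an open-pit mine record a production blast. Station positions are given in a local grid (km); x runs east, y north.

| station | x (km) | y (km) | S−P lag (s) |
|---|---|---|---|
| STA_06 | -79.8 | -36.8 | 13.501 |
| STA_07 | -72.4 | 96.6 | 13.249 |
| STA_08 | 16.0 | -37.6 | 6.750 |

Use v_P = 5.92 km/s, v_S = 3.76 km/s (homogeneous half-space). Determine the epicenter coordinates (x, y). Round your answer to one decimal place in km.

x ≈ 44.4 km, y ≈ 25.9 km

Distance from S−P lag: d = Δt · v_P v_S / (v_P − v_S) = Δt · (5.92·3.76)/(5.92−3.76) ≈ 10.3052·Δt.
So d_STA_06 = 139.13, d_STA_07 = 136.53, d_STA_08 = 69.56 km.
Circle about each station: (x + 79.8)² + (y + 36.8)² = 139.13²; (x + 72.4)² + (y − 96.6)² = 136.53²; (x − 16.0)² + (y + 37.6)² = 69.56².
Subtracting the STA_06 equation from the STA_07 and STA_08 equations removes the quadratic terms:
14.8 x + 266.8 y = 7567.76
191.6 x − 1.6 y = 8466.04
Solving the 2×2 system: x ≈ 44.4, y ≈ 25.9 km.
Check against STA_06 (with the unrounded x, y): √((x + 79.8)²+(y + 36.8)²) = 139.13 ≈ 139.13 km. ✓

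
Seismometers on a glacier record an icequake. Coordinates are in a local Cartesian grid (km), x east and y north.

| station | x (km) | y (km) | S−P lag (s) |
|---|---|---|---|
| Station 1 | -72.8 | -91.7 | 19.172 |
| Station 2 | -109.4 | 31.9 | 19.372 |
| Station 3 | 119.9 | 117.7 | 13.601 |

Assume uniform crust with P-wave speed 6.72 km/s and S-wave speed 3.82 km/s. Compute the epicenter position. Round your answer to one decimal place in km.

(61.0, 12.7)

Distance from S−P lag: d = Δt · v_P v_S / (v_P − v_S) = Δt · (6.72·3.82)/(6.72−3.82) ≈ 8.8519·Δt.
So d_Station 1 = 169.71, d_Station 2 = 171.48, d_Station 3 = 120.39 km.
Circle about each station: (x + 72.8)² + (y + 91.7)² = 169.71²; (x + 109.4)² + (y − 31.9)² = 171.48²; (x − 119.9)² + (y − 117.7)² = 120.39².
Subtracting pairs of circle equations eliminates x²+y² and gives linear equations (the radical axes):
-73.2 x + 247.2 y = -1326.67
385.4 x + 418.8 y = 28828.30
Solving the 2×2 system: x ≈ 61.0, y ≈ 12.7 km.
Check against Station 1 (with the unrounded x, y): √((x + 72.8)²+(y + 91.7)²) = 169.71 ≈ 169.71 km. ✓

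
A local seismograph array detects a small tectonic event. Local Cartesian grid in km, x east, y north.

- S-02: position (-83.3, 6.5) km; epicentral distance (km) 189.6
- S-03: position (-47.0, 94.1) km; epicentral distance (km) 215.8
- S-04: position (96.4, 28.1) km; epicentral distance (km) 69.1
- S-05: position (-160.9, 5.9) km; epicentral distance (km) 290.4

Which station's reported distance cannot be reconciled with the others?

Solve using three stations at a time. Using S-03, S-04, S-05 (subtract circle equations pairwise → linear system) gives (x, y) ≈ (126.7, -33.8).
Distances from that point to each station vs reported:
  S-02: calculated 213.9 vs reported 189.6 → residual 24.3 km
  S-03: calculated 215.8 vs reported 215.8 → residual 0.0 km
  S-04: calculated 69.0 vs reported 69.1 → residual 0.1 km
  S-05: calculated 290.4 vs reported 290.4 → residual 0.0 km
S-03, S-04, S-05 are mutually consistent (residuals ≈ 0); S-02 is off by 24.3 km.

S-02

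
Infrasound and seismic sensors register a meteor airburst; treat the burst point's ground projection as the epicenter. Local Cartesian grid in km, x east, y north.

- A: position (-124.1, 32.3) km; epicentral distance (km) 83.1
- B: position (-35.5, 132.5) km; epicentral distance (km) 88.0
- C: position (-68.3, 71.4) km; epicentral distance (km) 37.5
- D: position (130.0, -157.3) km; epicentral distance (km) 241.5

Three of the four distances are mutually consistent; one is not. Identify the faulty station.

Solve using three stations at a time. Using A, B, C (subtract circle equations pairwise → linear system) gives (x, y) ≈ (-41.9, 44.7).
Distances from that point to each station vs reported:
  A: calculated 83.1 vs reported 83.1 → residual 0.0 km
  B: calculated 88.0 vs reported 88.0 → residual 0.0 km
  C: calculated 37.5 vs reported 37.5 → residual 0.0 km
  D: calculated 265.3 vs reported 241.5 → residual 23.8 km
A, B, C are mutually consistent (residuals ≈ 0); D is off by 23.8 km.

D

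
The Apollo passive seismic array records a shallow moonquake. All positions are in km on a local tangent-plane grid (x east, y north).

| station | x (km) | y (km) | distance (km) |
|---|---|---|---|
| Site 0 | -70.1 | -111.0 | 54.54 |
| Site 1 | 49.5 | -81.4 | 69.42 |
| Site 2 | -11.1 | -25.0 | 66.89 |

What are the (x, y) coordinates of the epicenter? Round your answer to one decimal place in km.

-19.2 km east, -91.4 km north

Circle about each station: (x + 70.1)² + (y + 111.0)² = 54.54²; (x − 49.5)² + (y + 81.4)² = 69.42²; (x + 11.1)² + (y + 25.0)² = 66.89².
Subtracting the Site 0 equation from the Site 1 and Site 2 equations removes the quadratic terms:
239.2 x + 59.2 y = -10003.32
118.0 x + 172.0 y = -17986.46
Solving the 2×2 system: x ≈ -19.2, y ≈ -91.4 km.
Check against Site 0 (with the unrounded x, y): √((x + 70.1)²+(y + 111.0)²) = 54.54 ≈ 54.54 km. ✓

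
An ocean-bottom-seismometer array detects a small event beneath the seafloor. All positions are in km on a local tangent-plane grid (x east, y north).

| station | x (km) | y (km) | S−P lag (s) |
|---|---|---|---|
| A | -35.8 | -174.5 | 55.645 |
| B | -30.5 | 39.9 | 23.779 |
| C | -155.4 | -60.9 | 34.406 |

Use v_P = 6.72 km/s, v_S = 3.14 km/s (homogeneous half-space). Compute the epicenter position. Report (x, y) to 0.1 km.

Distance from S−P lag: d = Δt · v_P v_S / (v_P − v_S) = Δt · (6.72·3.14)/(6.72−3.14) ≈ 5.8941·Δt.
So d_A = 327.98, d_B = 140.16, d_C = 202.79 km.
Circle about each station: (x + 35.8)² + (y + 174.5)² = 327.98²; (x + 30.5)² + (y − 39.9)² = 140.16²; (x + 155.4)² + (y + 60.9)² = 202.79².
Subtracting pairs of circle equations eliminates x²+y² and gives linear equations (the radical axes):
10.6 x + 428.8 y = 58716.42
-239.2 x + 227.2 y = 62573.18
Solving the 2×2 system: x ≈ -128.5, y ≈ 140.1 km.

x ≈ -128.5 km, y ≈ 140.1 km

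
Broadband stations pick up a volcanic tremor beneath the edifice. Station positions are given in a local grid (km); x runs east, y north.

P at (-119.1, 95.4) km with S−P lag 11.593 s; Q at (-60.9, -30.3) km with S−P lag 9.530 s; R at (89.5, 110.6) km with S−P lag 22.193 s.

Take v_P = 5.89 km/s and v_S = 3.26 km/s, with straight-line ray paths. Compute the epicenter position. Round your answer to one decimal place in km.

Distance from S−P lag: d = Δt · v_P v_S / (v_P − v_S) = Δt · (5.89·3.26)/(5.89−3.26) ≈ 7.3009·Δt.
So d_P = 84.64, d_Q = 69.58, d_R = 162.03 km.
Circle about each station: (x + 119.1)² + (y − 95.4)² = 84.64²; (x + 60.9)² + (y + 30.3)² = 69.58²; (x − 89.5)² + (y − 110.6)² = 162.03².
Subtracting the P equation from the Q and R equations removes the quadratic terms:
116.4 x − 251.4 y = -16336.52
417.2 x + 30.4 y = -22133.15
Solving the 2×2 system: x ≈ -55.9, y ≈ 39.1 km.

x ≈ -55.9 km, y ≈ 39.1 km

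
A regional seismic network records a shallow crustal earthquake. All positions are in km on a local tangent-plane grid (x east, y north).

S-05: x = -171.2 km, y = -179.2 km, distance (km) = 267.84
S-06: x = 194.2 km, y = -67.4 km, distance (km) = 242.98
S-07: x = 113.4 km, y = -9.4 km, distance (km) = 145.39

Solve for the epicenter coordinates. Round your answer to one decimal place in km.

x ≈ -22.1 km, y ≈ 43.3 km

Circle about each station: (x + 171.2)² + (y + 179.2)² = 267.84²; (x − 194.2)² + (y + 67.4)² = 242.98²; (x − 113.4)² + (y + 9.4)² = 145.39².
Subtracting the S-05 equation from the S-06 and S-07 equations removes the quadratic terms:
730.8 x + 223.6 y = -6466.69
569.2 x + 339.6 y = 2125.85
Solving the 2×2 system: x ≈ -22.1, y ≈ 43.3 km.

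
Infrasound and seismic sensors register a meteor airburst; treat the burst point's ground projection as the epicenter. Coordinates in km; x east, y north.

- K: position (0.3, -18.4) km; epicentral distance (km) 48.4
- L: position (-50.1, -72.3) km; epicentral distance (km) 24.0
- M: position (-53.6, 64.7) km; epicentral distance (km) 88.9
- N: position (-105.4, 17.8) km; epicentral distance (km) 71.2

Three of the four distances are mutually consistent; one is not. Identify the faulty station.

L

Solve using three stations at a time. Using K, M, N (subtract circle equations pairwise → linear system) gives (x, y) ≈ (-47.8, -24.0).
Distances from that point to each station vs reported:
  K: calculated 48.4 vs reported 48.4 → residual 0.0 km
  L: calculated 48.4 vs reported 24.0 → residual 24.4 km
  M: calculated 88.9 vs reported 88.9 → residual 0.0 km
  N: calculated 71.2 vs reported 71.2 → residual 0.0 km
K, M, N are mutually consistent (residuals ≈ 0); L is off by 24.4 km.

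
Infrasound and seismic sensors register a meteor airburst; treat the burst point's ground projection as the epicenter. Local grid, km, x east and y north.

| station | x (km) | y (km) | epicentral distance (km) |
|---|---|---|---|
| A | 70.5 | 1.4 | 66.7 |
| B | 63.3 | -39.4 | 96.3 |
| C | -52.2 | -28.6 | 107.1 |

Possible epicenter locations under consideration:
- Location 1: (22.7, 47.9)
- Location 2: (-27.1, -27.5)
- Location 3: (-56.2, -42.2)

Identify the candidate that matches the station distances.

Location 1

For each candidate, compare |candidate − station| to the reported distance:
Location 1: residuals A 0.0, B 0.0, C 0.0 → max 0.0 km
Location 2: residuals A 35.1, B 5.1, C 82.0 → max 82.0 km
Location 3: residuals A 67.3, B 23.2, C 92.9 → max 92.9 km
Only Location 1 has all residuals ≈ 0.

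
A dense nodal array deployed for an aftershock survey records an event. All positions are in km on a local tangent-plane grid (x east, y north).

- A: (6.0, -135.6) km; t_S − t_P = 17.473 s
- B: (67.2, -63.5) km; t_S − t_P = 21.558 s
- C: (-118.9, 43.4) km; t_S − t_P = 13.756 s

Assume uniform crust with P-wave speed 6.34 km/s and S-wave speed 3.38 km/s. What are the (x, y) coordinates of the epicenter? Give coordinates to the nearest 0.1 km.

x ≈ -88.4 km, y ≈ -51.4 km

Distance from S−P lag: d = Δt · v_P v_S / (v_P − v_S) = Δt · (6.34·3.38)/(6.34−3.38) ≈ 7.2396·Δt.
So d_A = 126.50, d_B = 156.07, d_C = 99.59 km.
Circle about each station: (x − 6.0)² + (y + 135.6)² = 126.50²; (x − 67.2)² + (y + 63.5)² = 156.07²; (x + 118.9)² + (y − 43.4)² = 99.59².
Subtracting pairs of circle equations eliminates x²+y² and gives linear equations (the radical axes):
122.4 x + 144.2 y = -18230.86
-249.8 x + 358.0 y = 3681.49
Solving the 2×2 system: x ≈ -88.4, y ≈ -51.4 km.
Check against A (with the unrounded x, y): √((x − 6.0)²+(y + 135.6)²) = 126.49 ≈ 126.50 km. ✓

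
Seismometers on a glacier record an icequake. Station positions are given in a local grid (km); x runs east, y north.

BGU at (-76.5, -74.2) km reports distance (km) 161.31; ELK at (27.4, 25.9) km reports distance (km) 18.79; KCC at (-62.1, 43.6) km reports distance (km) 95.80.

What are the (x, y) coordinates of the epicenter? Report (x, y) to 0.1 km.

Circle about each station: (x + 76.5)² + (y + 74.2)² = 161.31²; (x − 27.4)² + (y − 25.9)² = 18.79²; (x + 62.1)² + (y − 43.6)² = 95.80².
Subtracting the BGU equation from the ELK and KCC equations removes the quadratic terms:
207.8 x + 200.2 y = 15731.53
28.8 x + 235.6 y = 11242.76
Solving the 2×2 system: x ≈ 33.7, y ≈ 43.6 km.

(33.7, 43.6)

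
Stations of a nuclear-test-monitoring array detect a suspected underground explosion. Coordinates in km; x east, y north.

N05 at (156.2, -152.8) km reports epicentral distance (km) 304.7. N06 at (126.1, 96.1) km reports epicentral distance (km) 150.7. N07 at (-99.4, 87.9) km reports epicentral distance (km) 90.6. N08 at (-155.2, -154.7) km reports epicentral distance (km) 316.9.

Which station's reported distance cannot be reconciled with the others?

Solve using three stations at a time. Using N06, N07, N08 (subtract circle equations pairwise → linear system) gives (x, y) ≈ (-20.3, 132.0).
Distances from that point to each station vs reported:
  N05: calculated 335.1 vs reported 304.7 → residual 30.4 km
  N06: calculated 150.7 vs reported 150.7 → residual 0.0 km
  N07: calculated 90.6 vs reported 90.6 → residual 0.0 km
  N08: calculated 316.9 vs reported 316.9 → residual 0.0 km
N06, N07, N08 are mutually consistent (residuals ≈ 0); N05 is off by 30.4 km.

N05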